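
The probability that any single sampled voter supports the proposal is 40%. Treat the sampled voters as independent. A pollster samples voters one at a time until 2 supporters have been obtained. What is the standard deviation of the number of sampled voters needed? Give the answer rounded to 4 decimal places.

2.7386

Y = total sampled voters until the second success; negative binomial with r=2, p=0.40.
SD(Y) = √[r(1−p)/p²] = √(7.500000) = 2.738613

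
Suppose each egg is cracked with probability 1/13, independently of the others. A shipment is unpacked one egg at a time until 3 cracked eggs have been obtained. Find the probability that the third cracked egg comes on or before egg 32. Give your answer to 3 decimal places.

Finishing within 32 eggs ⇔ at least 3 successes in the first 32. With X ~ Binomial(32, 0.076923), P(Y ≤ 32) = 1 − P(X ≤ 2).
  k=0: C(32,0)·0.076923^0·0.923077^32 = 0.07720
  k=1: C(32,1)·0.076923^1·0.923077^31 = 0.20586
  k=2: C(32,2)·0.076923^2·0.923077^30 = 0.26591
1 − 0.54897 = 0.45103

0.451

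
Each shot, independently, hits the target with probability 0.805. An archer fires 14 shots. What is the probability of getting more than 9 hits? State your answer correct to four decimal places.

X ~ Binomial(14, 0.805); P(X ≥ 10) = Σ C(14,k) p^k (1−p)^(14−k) over k:
  k=10: C(14,10)·0.805^10·0.195^4 = 0.165398
  k=11: C(14,11)·0.805^11·0.195^3 = 0.248290
  k=12: C(14,12)·0.805^12·0.195^2 = 0.256248
  k=13: C(14,13)·0.805^13·0.195^1 = 0.162746
  k=14: C(14,14)·0.805^14·0.195^0 = 0.047989
Total = 0.880672

0.8807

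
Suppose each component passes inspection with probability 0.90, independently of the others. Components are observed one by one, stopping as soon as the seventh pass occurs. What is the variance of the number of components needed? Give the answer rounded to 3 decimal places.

0.864

Y = total components until the seventh success; negative binomial with r=7, p=0.90.
Var(Y) = r(1−p)/p² = 7·0.10 / 0.90² = 0.86420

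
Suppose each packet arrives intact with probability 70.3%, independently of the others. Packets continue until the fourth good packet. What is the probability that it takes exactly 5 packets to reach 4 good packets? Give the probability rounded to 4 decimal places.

Y = trial on which the fourth success occurs; negative binomial, r=4, p=0.703.
P(Y=5) = C(4,3) · p^4 · (1−p)^1
= 4 · 0.24424 · 0.297 = 0.290160

0.2902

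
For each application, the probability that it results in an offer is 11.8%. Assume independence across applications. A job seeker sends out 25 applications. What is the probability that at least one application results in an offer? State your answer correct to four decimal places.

0.9567

P(at least one) = 1 − P(none) = 1 − (1 − 0.118)^25
= 1 − 0.043323 = 0.956677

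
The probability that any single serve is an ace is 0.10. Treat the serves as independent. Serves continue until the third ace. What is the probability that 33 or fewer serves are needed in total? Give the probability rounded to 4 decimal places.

Finishing within 33 serves ⇔ at least 3 successes in the first 33. With X ~ Binomial(33, 0.10), P(Y ≤ 33) = 1 − P(X ≤ 2).
  k=0: C(33,0)·0.10^0·0.90^33 = 0.030903
  k=1: C(33,1)·0.10^1·0.90^32 = 0.113312
  k=2: C(33,2)·0.10^2·0.90^31 = 0.201443
1 − 0.345658 = 0.654342

0.6543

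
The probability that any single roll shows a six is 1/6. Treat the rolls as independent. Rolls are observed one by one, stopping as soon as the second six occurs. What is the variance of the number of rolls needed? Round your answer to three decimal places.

Y = total rolls until the second success; negative binomial with r=2, p=0.166667.
Var(Y) = r(1−p)/p² = 2·0.833333 / 0.166667² = 60.00000

60.000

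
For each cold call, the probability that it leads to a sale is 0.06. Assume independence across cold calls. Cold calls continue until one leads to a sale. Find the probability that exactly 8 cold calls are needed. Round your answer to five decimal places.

0.03891

Geometric (trials to first success), p = 0.06.
P(Y = 8) = (1−p)^7 · p = 0.64848 · 0.06 = 0.0389087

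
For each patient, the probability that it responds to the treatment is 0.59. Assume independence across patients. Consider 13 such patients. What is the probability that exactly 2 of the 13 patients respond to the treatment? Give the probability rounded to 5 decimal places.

0.00149

X ~ Binomial(n=13, p=0.59).
P(X=2) = C(13,2) · p^2 · (1−p)^11
= 78 · 0.3481 · 5.5033e-05 = 0.0014942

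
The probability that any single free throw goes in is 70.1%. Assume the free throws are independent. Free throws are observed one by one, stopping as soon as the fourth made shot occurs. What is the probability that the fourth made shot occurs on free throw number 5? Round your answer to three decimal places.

0.289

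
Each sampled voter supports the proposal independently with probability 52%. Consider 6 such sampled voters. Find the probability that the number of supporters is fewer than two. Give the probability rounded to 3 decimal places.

0.092

X ~ Binomial(6, 0.52); P(X ≤ 1) = Σ C(6,k) p^k (1−p)^(6−k) over k:
  k=0: C(6,0)·0.52^0·0.48^6 = 0.01223
  k=1: C(6,1)·0.52^1·0.48^5 = 0.07950
Total = 0.09173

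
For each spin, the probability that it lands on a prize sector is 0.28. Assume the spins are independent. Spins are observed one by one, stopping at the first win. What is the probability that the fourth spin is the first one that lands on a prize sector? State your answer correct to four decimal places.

0.1045

Geometric (trials to first success), p = 0.28.
P(Y = 4) = (1−p)^3 · p = 0.37325 · 0.28 = 0.104509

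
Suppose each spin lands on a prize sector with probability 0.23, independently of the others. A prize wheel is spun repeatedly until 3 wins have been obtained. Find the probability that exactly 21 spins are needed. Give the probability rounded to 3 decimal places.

0.021

Y = trial on which the third success occurs; negative binomial, r=3, p=0.23.
P(Y=21) = C(20,2) · p^3 · (1−p)^18
= 190 · 0.012167 · 0.0090538 = 0.02093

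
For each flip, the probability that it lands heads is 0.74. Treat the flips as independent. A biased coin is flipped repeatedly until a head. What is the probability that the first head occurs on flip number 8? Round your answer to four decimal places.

0.0001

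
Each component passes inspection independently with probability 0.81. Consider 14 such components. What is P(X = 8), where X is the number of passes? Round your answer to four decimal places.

X ~ Binomial(n=14, p=0.81).
P(X=8) = C(14,8) · p^8 · (1−p)^6
= 3003 · 0.1853 · 4.7046e-05 = 0.026179

0.0262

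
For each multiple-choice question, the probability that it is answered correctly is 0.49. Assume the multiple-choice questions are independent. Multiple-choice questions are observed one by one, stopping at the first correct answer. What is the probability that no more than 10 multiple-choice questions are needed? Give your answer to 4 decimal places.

0.9988

Y = number of multiple-choice questions to the first success; geometric, p = 0.49.
P(Y ≤ 10) = 1 − (1−p)^10 = 1 − 0.001190 = 0.998810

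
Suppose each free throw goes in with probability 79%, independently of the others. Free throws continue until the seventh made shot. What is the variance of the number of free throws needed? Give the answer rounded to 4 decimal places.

2.3554

Y = total free throws until the seventh success; negative binomial with r=7, p=0.79.
Var(Y) = r(1−p)/p² = 7·0.21 / 0.79² = 2.355392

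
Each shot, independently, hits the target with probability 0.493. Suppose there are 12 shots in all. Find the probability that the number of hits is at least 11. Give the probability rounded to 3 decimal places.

X ~ Binomial(12, 0.493); P(X ≥ 11) = Σ C(12,k) p^k (1−p)^(12−k) over k:
  k=11: C(12,11)·0.493^11·0.507^1 = 0.00254
  k=12: C(12,12)·0.493^12·0.507^0 = 0.00021
Total = 0.00275

0.003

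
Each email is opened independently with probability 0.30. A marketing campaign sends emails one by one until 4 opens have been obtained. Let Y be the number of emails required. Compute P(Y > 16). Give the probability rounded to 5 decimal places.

0.24586

Needing more than 16 emails ⇔ fewer than 4 successes in the first 16. With X ~ Binomial(16, 0.30), P(Y > 16) = P(X ≤ 3).
  k=0: C(16,0)·0.30^0·0.70^16 = 0.0033233
  k=1: C(16,1)·0.30^1·0.70^15 = 0.0227883
  k=2: C(16,2)·0.30^2·0.70^14 = 0.0732481
  k=3: C(16,3)·0.30^3·0.70^13 = 0.1464962
P(X ≤ 3) = 0.2458559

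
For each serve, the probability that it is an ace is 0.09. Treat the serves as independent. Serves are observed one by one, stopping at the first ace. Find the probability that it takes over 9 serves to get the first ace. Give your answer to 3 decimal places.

0.428

Y = number of serves to the first success; geometric, p = 0.09.
P(Y > 9) = P(first 9 all fail) = (1−p)^9 = 0.42793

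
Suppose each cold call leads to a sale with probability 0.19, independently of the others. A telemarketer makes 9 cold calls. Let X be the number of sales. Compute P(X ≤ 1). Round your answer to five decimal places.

0.46696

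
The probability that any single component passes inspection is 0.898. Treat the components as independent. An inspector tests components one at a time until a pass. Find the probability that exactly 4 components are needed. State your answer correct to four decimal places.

0.0010

Geometric (trials to first success), p = 0.898.
P(Y = 4) = (1−p)^3 · p = 0.0010612 · 0.898 = 0.000953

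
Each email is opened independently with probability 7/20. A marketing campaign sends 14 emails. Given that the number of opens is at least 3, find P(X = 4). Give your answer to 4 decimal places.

0.2208

X ~ Binomial(14, 0.35). Want P(X=4 | X≥3) = P(X=4) / P(X≥3).
P(X=4) = C(14,4)·0.35^4·0.65^10 = 0.202227
P(X≥3) = 1 − 0.002403 − 0.018116 − 0.063407 = 0.916073
Ratio = 0.202227 / 0.916073 = 0.220754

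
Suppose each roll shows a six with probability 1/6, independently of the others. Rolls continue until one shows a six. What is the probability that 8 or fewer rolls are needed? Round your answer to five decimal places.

0.76743

Y = number of rolls to the first success; geometric, p = 0.166667.
P(Y ≤ 8) = 1 − (1−p)^8 = 1 − 0.2325680 = 0.7674320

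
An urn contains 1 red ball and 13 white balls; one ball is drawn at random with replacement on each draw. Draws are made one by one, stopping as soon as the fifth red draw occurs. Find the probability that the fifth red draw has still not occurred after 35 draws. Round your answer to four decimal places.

0.8987

Needing more than 35 draws ⇔ fewer than 5 successes in the first 35. With X ~ Binomial(35, 0.071429), P(Y > 35) = P(X ≤ 4).
  k=0: C(35,0)·0.071429^0·0.928571^35 = 0.074737
  k=1: C(35,1)·0.071429^1·0.928571^34 = 0.201215
  k=2: C(35,2)·0.071429^2·0.928571^33 = 0.263128
  k=3: C(35,3)·0.071429^3·0.928571^32 = 0.222646
  k=4: C(35,4)·0.071429^4·0.928571^31 = 0.137013
P(X ≤ 4) = 0.898739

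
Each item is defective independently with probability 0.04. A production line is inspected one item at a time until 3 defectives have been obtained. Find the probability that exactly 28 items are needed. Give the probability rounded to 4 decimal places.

0.0081

Y = trial on which the third success occurs; negative binomial, r=3, p=0.04.
P(Y=28) = C(27,2) · p^3 · (1−p)^25
= 351 · 6.4e-05 · 0.3604 = 0.008096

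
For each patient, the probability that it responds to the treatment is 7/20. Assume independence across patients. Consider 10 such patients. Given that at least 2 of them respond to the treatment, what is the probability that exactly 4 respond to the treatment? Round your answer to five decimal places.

X ~ Binomial(10, 0.35). Want P(X=4 | X≥2) = P(X=4) / P(X≥2).
P(X=4) = C(10,4)·0.35^4·0.65^6 = 0.2376685
P(X≥2) = 1 − 0.0134627 − 0.0724917 = 0.9140456
Ratio = 0.2376685 / 0.9140456 = 0.2600182

0.26002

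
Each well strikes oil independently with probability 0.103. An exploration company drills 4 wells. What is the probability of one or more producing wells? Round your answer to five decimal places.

0.35260

P(at least one) = 1 − P(none) = 1 − (1 − 0.103)^4
= 1 − 0.6473956 = 0.3526044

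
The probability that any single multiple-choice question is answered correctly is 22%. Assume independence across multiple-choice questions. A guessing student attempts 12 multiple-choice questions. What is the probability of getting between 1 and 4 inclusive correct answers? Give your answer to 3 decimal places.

0.847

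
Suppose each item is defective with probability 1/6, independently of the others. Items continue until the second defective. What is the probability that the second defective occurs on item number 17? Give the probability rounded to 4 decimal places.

0.0288

Y = trial on which the second success occurs; negative binomial, r=2, p=0.166667.
P(Y=17) = C(16,1) · p^2 · (1−p)^15
= 16 · 0.027778 · 0.064905 = 0.028847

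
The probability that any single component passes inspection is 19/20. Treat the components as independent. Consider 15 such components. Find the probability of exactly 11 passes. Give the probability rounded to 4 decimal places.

0.0049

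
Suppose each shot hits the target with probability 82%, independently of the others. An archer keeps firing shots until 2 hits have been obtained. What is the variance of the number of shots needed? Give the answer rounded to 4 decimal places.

0.5354

Y = total shots until the second success; negative binomial with r=2, p=0.82.
Var(Y) = r(1−p)/p² = 2·0.18 / 0.82² = 0.535396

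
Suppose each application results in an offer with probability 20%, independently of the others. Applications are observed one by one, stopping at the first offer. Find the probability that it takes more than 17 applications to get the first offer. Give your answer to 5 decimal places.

0.02252

Y = number of applications to the first success; geometric, p = 0.20.
P(Y > 17) = P(first 17 all fail) = (1−p)^17 = 0.0225180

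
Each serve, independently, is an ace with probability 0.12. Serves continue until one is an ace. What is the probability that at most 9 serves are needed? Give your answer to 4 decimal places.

Y = number of serves to the first success; geometric, p = 0.12.
P(Y ≤ 9) = 1 − (1−p)^9 = 1 − 0.316478 = 0.683522

0.6835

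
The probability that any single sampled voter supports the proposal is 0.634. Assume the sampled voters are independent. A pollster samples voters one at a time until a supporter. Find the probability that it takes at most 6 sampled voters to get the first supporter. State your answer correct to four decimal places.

0.9976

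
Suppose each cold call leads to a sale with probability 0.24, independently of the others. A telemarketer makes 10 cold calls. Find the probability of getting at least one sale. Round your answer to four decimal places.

P(at least one) = 1 − P(none) = 1 − (1 − 0.24)^10
= 1 − 0.064289 = 0.935711

0.9357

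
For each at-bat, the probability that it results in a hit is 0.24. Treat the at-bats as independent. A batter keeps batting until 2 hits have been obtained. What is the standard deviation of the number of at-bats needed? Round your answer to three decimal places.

Y = total at-bats until the second success; negative binomial with r=2, p=0.24.
SD(Y) = √[r(1−p)/p²] = √(26.38889) = 5.13701

5.137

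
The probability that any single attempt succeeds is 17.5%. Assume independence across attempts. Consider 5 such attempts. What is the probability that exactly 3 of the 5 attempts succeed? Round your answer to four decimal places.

0.0365

X ~ Binomial(n=5, p=0.175).
P(X=3) = C(5,3) · p^3 · (1−p)^2
= 10 · 0.0053594 · 0.68063 = 0.036477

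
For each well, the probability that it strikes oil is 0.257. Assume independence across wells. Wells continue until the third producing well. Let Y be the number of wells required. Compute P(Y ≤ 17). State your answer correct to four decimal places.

0.8516

Finishing within 17 wells ⇔ at least 3 successes in the first 17. With X ~ Binomial(17, 0.257), P(Y ≤ 17) = 1 − P(X ≤ 2).
  k=0: C(17,0)·0.257^0·0.743^17 = 0.006409
  k=1: C(17,1)·0.257^1·0.743^16 = 0.037688
  k=2: C(17,2)·0.257^2·0.743^15 = 0.104289
1 − 0.148386 = 0.851614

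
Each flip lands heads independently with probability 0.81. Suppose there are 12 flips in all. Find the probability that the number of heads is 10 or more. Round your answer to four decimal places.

0.5940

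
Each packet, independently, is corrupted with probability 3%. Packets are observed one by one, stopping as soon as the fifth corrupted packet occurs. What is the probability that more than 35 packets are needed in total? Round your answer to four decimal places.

Needing more than 35 packets ⇔ fewer than 5 successes in the first 35. With X ~ Binomial(35, 0.03), P(Y > 35) = P(X ≤ 4).
  k=0: C(35,0)·0.03^0·0.97^35 = 0.344358
  k=1: C(35,1)·0.03^1·0.97^34 = 0.372759
  k=2: C(35,2)·0.03^2·0.97^33 = 0.195987
  k=3: C(35,3)·0.03^3·0.97^32 = 0.066676
  k=4: C(35,4)·0.03^4·0.97^31 = 0.016497
P(X ≤ 4) = 0.996277

0.9963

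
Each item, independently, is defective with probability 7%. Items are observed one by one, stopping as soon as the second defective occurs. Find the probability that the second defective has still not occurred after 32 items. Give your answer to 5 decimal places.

0.33422

Needing more than 32 items ⇔ fewer than 2 successes in the first 32. With X ~ Binomial(32, 0.07), P(Y > 32) = P(X ≤ 1).
  k=0: C(32,0)·0.07^0·0.93^32 = 0.0980515
  k=1: C(32,1)·0.07^1·0.93^31 = 0.2361671
P(X ≤ 1) = 0.3342186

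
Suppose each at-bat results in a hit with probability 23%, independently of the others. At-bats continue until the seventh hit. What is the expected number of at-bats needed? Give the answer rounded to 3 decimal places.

30.435

Y = total at-bats until the seventh success; negative binomial with r=7, p=0.23.
E[Y] = r / p = 7 / 0.23 = 30.43478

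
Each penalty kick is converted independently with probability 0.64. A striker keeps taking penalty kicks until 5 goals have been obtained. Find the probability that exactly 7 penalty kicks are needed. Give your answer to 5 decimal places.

Y = trial on which the fifth success occurs; negative binomial, r=5, p=0.64.
P(Y=7) = C(6,4) · p^5 · (1−p)^2
= 15 · 0.10737 · 0.1296 = 0.2087354

0.20874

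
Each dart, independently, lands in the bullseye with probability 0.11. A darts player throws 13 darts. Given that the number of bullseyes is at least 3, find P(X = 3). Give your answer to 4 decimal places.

X ~ Binomial(13, 0.11). Want P(X=3 | X≥3) = P(X=3) / P(X≥3).
P(X=3) = C(13,3)·0.11^3·0.89^10 = 0.118698
P(X≥3) = 1 − 0.219821 − 0.353196 − 0.261921 = 0.165061
Ratio = 0.118698 / 0.165061 = 0.719115

0.7191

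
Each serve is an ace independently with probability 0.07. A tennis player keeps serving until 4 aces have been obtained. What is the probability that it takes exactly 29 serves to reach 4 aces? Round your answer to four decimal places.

0.0128

Y = trial on which the fourth success occurs; negative binomial, r=4, p=0.07.
P(Y=29) = C(28,3) · p^4 · (1−p)^25
= 3276 · 2.401e-05 · 0.16296 = 0.012818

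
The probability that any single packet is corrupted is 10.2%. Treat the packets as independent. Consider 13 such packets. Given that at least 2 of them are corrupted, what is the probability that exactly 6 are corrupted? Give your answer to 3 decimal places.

0.002

X ~ Binomial(13, 0.102). Want P(X=6 | X≥2) = P(X=6) / P(X≥2).
P(X=6) = C(13,6)·0.102^6·0.898^7 = 0.00091
P(X≥2) = 1 − 0.24694 − 0.36464 = 0.38842
Ratio = 0.00091 / 0.38842 = 0.00234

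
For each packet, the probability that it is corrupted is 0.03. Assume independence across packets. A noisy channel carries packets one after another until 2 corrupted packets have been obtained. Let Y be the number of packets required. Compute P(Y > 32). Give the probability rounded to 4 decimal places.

0.7507

Needing more than 32 packets ⇔ fewer than 2 successes in the first 32. With X ~ Binomial(32, 0.03), P(Y > 32) = P(X ≤ 1).
  k=0: C(32,0)·0.03^0·0.97^32 = 0.377308
  k=1: C(32,1)·0.03^1·0.97^31 = 0.373418
P(X ≤ 1) = 0.750725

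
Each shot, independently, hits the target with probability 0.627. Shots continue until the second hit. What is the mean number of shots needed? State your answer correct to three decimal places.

3.190

Y = total shots until the second success; negative binomial with r=2, p=0.627.
E[Y] = r / p = 2 / 0.627 = 3.18979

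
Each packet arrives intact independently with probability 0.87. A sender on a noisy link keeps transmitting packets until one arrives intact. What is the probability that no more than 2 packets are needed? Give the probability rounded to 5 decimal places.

0.98310

Y = number of packets to the first success; geometric, p = 0.87.
P(Y ≤ 2) = 1 − (1−p)^2 = 1 − 0.0169000 = 0.9831000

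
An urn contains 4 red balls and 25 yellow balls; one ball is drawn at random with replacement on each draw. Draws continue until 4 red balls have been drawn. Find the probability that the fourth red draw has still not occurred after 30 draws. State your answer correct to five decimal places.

0.39098

Needing more than 30 draws ⇔ fewer than 4 successes in the first 30. With X ~ Binomial(30, 0.137931), P(Y > 30) = P(X ≤ 3).
  k=0: C(30,0)·0.137931^0·0.862069^30 = 0.0116482
  k=1: C(30,1)·0.137931^1·0.862069^29 = 0.0559116
  k=2: C(30,2)·0.137931^2·0.862069^28 = 0.1297148
  k=3: C(30,3)·0.137931^3·0.862069^27 = 0.1937074
P(X ≤ 3) = 0.3909820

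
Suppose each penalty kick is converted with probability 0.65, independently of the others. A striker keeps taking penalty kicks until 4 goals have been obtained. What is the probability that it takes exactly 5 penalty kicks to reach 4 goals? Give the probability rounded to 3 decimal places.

0.250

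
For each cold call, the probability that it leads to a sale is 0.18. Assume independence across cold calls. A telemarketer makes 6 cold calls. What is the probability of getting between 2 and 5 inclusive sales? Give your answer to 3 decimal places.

0.296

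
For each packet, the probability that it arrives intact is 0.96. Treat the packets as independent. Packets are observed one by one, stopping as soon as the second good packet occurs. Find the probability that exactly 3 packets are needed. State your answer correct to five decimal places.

0.07373

Y = trial on which the second success occurs; negative binomial, r=2, p=0.96.
P(Y=3) = C(2,1) · p^2 · (1−p)^1
= 2 · 0.9216 · 0.04 = 0.0737280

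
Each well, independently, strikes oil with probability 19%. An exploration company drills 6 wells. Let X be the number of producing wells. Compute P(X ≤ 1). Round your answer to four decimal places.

X ~ Binomial(6, 0.19); P(X ≤ 1) = Σ C(6,k) p^k (1−p)^(6−k) over k:
  k=0: C(6,0)·0.19^0·0.81^6 = 0.282430
  k=1: C(6,1)·0.19^1·0.81^5 = 0.397493
Total = 0.679923

0.6799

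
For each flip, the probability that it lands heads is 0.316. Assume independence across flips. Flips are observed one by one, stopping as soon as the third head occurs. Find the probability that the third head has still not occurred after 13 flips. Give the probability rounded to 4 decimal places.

Needing more than 13 flips ⇔ fewer than 3 successes in the first 13. With X ~ Binomial(13, 0.316), P(Y > 13) = P(X ≤ 2).
  k=0: C(13,0)·0.316^0·0.684^13 = 0.007173
  k=1: C(13,1)·0.316^1·0.684^12 = 0.043083
  k=2: C(13,2)·0.316^2·0.684^11 = 0.119422
P(X ≤ 2) = 0.169679

0.1697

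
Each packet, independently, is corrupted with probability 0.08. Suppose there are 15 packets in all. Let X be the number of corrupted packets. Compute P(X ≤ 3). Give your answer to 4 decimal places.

X ~ Binomial(15, 0.08); P(X ≤ 3) = Σ C(15,k) p^k (1−p)^(15−k) over k:
  k=0: C(15,0)·0.08^0·0.92^15 = 0.286297
  k=1: C(15,1)·0.08^1·0.92^14 = 0.373431
  k=2: C(15,2)·0.08^2·0.92^13 = 0.227306
  k=3: C(15,3)·0.08^3·0.92^12 = 0.085652
Total = 0.972686

0.9727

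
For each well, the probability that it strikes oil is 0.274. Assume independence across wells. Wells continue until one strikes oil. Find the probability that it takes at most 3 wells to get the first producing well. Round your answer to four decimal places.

Y = number of wells to the first success; geometric, p = 0.274.
P(Y ≤ 3) = 1 − (1−p)^3 = 1 − 0.382657 = 0.617343

0.6173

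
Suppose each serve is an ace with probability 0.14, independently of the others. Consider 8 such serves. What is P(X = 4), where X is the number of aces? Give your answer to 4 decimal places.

0.0147

X ~ Binomial(n=8, p=0.14).
P(X=4) = C(8,4) · p^4 · (1−p)^4
= 70 · 0.00038416 · 0.54701 = 0.014710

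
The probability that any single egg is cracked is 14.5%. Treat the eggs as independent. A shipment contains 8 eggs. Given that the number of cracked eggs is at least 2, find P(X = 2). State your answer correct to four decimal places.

0.7034

X ~ Binomial(8, 0.145). Want P(X=2 | X≥2) = P(X=2) / P(X≥2).
P(X=2) = C(8,2)·0.145^2·0.855^6 = 0.229980
P(X≥2) = 1 − 0.285581 − 0.387455 = 0.326965
Ratio = 0.229980 / 0.326965 = 0.703380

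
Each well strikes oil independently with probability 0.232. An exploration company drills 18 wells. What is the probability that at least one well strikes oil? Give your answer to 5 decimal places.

P(at least one) = 1 − P(none) = 1 − (1 − 0.232)^18
= 1 − 0.0086398 = 0.9913602

0.99136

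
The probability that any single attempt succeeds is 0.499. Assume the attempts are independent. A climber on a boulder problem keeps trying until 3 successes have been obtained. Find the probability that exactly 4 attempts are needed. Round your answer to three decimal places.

Y = trial on which the third success occurs; negative binomial, r=3, p=0.499.
P(Y=4) = C(3,2) · p^3 · (1−p)^1
= 3 · 0.12425 · 0.501 = 0.18675

0.187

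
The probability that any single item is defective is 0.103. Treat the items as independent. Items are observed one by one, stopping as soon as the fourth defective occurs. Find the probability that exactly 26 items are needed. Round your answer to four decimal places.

Y = trial on which the fourth success occurs; negative binomial, r=4, p=0.103.
P(Y=26) = C(25,3) · p^4 · (1−p)^22
= 2300 · 0.00011255 · 0.091503 = 0.023687

0.0237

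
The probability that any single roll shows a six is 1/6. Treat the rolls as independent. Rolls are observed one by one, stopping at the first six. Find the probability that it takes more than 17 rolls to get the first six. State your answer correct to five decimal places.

0.04507

Y = number of rolls to the first success; geometric, p = 0.166667.
P(Y > 17) = P(first 17 all fail) = (1−p)^17 = 0.0450732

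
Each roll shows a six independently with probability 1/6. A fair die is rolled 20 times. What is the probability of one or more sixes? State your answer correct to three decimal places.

0.974

P(at least one) = 1 − P(none) = 1 − (1 − 0.166667)^20
= 1 − 0.02608 = 0.97392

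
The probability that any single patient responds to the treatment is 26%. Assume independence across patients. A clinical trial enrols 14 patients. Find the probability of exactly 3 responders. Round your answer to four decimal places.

0.2331

X ~ Binomial(n=14, p=0.26).
P(X=3) = C(14,3) · p^3 · (1−p)^11
= 364 · 0.017576 · 0.036438 = 0.233115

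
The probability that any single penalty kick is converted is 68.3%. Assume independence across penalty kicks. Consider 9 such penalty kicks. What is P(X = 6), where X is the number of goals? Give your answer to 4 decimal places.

0.2716

X ~ Binomial(n=9, p=0.683).
P(X=6) = C(9,6) · p^6 · (1−p)^3
= 84 · 0.10151 · 0.031855 = 0.271632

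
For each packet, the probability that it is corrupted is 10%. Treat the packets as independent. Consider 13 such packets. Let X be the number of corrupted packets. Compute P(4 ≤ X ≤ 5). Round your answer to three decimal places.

0.033

X ~ Binomial(13, 0.10); P(4 ≤ X ≤ 5) = Σ C(13,k) p^k (1−p)^(13−k) over k:
  k=4: C(13,4)·0.10^4·0.90^9 = 0.02770
  k=5: C(13,5)·0.10^5·0.90^8 = 0.00554
Total = 0.03324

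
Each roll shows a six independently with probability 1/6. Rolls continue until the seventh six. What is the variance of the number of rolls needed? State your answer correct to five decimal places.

Y = total rolls until the seventh success; negative binomial with r=7, p=0.166667.
Var(Y) = r(1−p)/p² = 7·0.833333 / 0.166667² = 210.0000000

210.00000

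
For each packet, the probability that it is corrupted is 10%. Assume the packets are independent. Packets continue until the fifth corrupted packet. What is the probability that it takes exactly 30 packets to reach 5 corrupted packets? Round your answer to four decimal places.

Y = trial on which the fifth success occurs; negative binomial, r=5, p=0.10.
P(Y=30) = C(29,4) · p^5 · (1−p)^25
= 23751 · 1e-05 · 0.07179 = 0.017051

0.0171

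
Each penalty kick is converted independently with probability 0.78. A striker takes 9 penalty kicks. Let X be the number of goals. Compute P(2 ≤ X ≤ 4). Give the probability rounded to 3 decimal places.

0.029

X ~ Binomial(9, 0.78); P(2 ≤ X ≤ 4) = Σ C(9,k) p^k (1−p)^(9−k) over k:
  k=2: C(9,2)·0.78^2·0.22^7 = 0.00055
  k=3: C(9,3)·0.78^3·0.22^6 = 0.00452
  k=4: C(9,4)·0.78^4·0.22^5 = 0.02404
Total = 0.02910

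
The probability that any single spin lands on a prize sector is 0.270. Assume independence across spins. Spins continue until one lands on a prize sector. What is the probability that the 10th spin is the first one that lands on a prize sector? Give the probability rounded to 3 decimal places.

0.016

Geometric (trials to first success), p = 0.27.
P(Y = 10) = (1−p)^9 · p = 0.058872 · 0.27 = 0.01590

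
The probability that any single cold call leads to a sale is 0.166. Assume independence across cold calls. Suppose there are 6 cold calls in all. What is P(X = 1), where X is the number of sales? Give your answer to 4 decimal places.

0.4019

X ~ Binomial(n=6, p=0.166).
P(X=1) = C(6,1) · p^1 · (1−p)^5
= 6 · 0.166 · 0.40349 = 0.401874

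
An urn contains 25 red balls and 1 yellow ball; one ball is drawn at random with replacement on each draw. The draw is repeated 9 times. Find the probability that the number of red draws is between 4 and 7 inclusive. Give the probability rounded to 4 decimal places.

0.0445

X ~ Binomial(9, 0.961538); P(4 ≤ X ≤ 7) = Σ C(9,k) p^k (1−p)^(9−k) over k:
  k=4: C(9,4)·0.961538^4·0.038462^5 = 0.000009
  k=5: C(9,5)·0.961538^5·0.038462^4 = 0.000227
  k=6: C(9,6)·0.961538^6·0.038462^3 = 0.003777
  k=7: C(9,7)·0.961538^7·0.038462^2 = 0.040469
Total = 0.044482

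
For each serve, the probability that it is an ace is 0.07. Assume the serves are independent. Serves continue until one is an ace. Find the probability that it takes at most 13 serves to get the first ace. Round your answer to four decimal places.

0.6107

Y = number of serves to the first success; geometric, p = 0.07.
P(Y ≤ 13) = 1 − (1−p)^13 = 1 − 0.389295 = 0.610705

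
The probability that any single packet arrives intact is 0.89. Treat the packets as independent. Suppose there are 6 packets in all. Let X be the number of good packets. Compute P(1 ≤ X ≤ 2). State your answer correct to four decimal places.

0.0018

X ~ Binomial(6, 0.89); P(1 ≤ X ≤ 2) = Σ C(6,k) p^k (1−p)^(6−k) over k:
  k=1: C(6,1)·0.89^1·0.11^5 = 0.000086
  k=2: C(6,2)·0.89^2·0.11^4 = 0.001740
Total = 0.001826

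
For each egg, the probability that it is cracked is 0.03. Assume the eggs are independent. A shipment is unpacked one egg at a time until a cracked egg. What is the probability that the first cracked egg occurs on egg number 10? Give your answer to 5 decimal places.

Geometric (trials to first success), p = 0.03.
P(Y = 10) = (1−p)^9 · p = 0.76023 · 0.03 = 0.0228069

0.02281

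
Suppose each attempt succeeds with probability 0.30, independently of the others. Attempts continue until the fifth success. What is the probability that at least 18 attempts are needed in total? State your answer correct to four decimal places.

Needing more than 17 attempts ⇔ fewer than 5 successes in the first 17. With X ~ Binomial(17, 0.30), P(Y > 17) = P(X ≤ 4).
  k=0: C(17,0)·0.30^0·0.70^17 = 0.002326
  k=1: C(17,1)·0.30^1·0.70^16 = 0.016949
  k=2: C(17,2)·0.30^2·0.70^15 = 0.058110
  k=3: C(17,3)·0.30^3·0.70^14 = 0.124522
  k=4: C(17,4)·0.30^4·0.70^13 = 0.186783
P(X ≤ 4) = 0.388690

0.3887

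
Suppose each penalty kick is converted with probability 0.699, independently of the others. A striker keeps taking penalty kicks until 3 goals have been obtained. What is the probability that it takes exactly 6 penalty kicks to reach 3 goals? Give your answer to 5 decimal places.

0.09314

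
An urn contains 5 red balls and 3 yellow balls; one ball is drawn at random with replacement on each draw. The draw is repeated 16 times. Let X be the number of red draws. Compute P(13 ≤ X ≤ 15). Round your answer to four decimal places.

X ~ Binomial(16, 0.625); P(13 ≤ X ≤ 15) = Σ C(16,k) p^k (1−p)^(16−k) over k:
  k=13: C(16,13)·0.625^13·0.375^3 = 0.065573
  k=14: C(16,14)·0.625^14·0.375^2 = 0.023419
  k=15: C(16,15)·0.625^15·0.375^1 = 0.005204
Total = 0.094195

0.0942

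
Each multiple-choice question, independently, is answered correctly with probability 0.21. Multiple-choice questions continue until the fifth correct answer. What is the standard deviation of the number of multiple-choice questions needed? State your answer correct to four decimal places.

9.4641

Y = total multiple-choice questions until the fifth success; negative binomial with r=5, p=0.21.
SD(Y) = √[r(1−p)/p²] = √(89.569161) = 9.464099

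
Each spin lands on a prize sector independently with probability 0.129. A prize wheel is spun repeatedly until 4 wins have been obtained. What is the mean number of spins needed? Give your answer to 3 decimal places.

31.008

Y = total spins until the fourth success; negative binomial with r=4, p=0.129.
E[Y] = r / p = 4 / 0.129 = 31.00775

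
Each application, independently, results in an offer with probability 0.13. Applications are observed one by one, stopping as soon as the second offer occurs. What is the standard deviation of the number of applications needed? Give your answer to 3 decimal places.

10.147

Y = total applications until the second success; negative binomial with r=2, p=0.13.
SD(Y) = √[r(1−p)/p²] = √(102.95858) = 10.14685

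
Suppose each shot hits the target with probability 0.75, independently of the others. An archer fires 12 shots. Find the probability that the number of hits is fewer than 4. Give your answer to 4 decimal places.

0.0004

X ~ Binomial(12, 0.75); P(X ≤ 3) = Σ C(12,k) p^k (1−p)^(12−k) over k:
  k=0: C(12,0)·0.75^0·0.25^12 = 0.000000
  k=1: C(12,1)·0.75^1·0.25^11 = 0.000002
  k=2: C(12,2)·0.75^2·0.25^10 = 0.000035
  k=3: C(12,3)·0.75^3·0.25^9 = 0.000354
Total = 0.000392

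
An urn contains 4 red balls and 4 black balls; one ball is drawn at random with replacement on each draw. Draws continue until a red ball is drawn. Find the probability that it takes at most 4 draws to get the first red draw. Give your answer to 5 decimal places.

Y = number of draws to the first success; geometric, p = 0.50.
P(Y ≤ 4) = 1 − (1−p)^4 = 1 − 0.0625000 = 0.9375000

0.93750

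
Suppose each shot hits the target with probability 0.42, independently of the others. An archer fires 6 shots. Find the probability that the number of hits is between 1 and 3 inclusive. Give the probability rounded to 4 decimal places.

X ~ Binomial(6, 0.42); P(1 ≤ X ≤ 3) = Σ C(6,k) p^k (1−p)^(6−k) over k:
  k=1: C(6,1)·0.42^1·0.58^5 = 0.165402
  k=2: C(6,2)·0.42^2·0.58^4 = 0.299434
  k=3: C(6,3)·0.42^3·0.58^3 = 0.289109
Total = 0.753946

0.7539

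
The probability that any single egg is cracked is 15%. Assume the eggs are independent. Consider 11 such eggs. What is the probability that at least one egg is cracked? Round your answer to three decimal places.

P(at least one) = 1 − P(none) = 1 − (1 − 0.15)^11
= 1 − 0.16734 = 0.83266

0.833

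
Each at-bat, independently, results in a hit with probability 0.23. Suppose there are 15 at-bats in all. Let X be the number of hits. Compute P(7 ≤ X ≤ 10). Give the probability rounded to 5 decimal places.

X ~ Binomial(15, 0.23); P(7 ≤ X ≤ 10) = Σ C(15,k) p^k (1−p)^(15−k) over k:
  k=7: C(15,7)·0.23^7·0.77^8 = 0.0270750
  k=8: C(15,8)·0.23^8·0.77^7 = 0.0080874
  k=9: C(15,9)·0.23^9·0.77^6 = 0.0018789
  k=10: C(15,10)·0.23^10·0.77^5 = 0.0003367
Total = 0.0373780

0.03738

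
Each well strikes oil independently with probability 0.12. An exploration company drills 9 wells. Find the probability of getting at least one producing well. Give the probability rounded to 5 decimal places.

0.68352

P(at least one) = 1 − P(none) = 1 − (1 − 0.12)^9
= 1 − 0.3164784 = 0.6835216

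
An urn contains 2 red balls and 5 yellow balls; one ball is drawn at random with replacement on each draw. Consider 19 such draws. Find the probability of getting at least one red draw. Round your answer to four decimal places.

P(at least one) = 1 − P(none) = 1 − (1 − 0.285714)^19
= 1 − 0.001673 = 0.998327

0.9983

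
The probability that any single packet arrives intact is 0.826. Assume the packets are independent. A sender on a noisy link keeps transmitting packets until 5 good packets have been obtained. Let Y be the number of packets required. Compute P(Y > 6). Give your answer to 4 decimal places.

0.2810

Needing more than 6 packets ⇔ fewer than 5 successes in the first 6. With X ~ Binomial(6, 0.826), P(Y > 6) = P(X ≤ 4).
  k=0: C(6,0)·0.826^0·0.174^6 = 0.000028
  k=1: C(6,1)·0.826^1·0.174^5 = 0.000790
  k=2: C(6,2)·0.826^2·0.174^4 = 0.009381
  k=3: C(6,3)·0.826^3·0.174^3 = 0.059377
  k=4: C(6,4)·0.826^4·0.174^2 = 0.211402
P(X ≤ 4) = 0.280979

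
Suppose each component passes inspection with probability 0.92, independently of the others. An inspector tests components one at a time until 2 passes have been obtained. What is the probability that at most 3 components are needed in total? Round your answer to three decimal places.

Finishing within 3 components ⇔ at least 2 successes in the first 3. With X ~ Binomial(3, 0.92), P(Y ≤ 3) = 1 − P(X ≤ 1).
  k=0: C(3,0)·0.92^0·0.08^3 = 0.00051
  k=1: C(3,1)·0.92^1·0.08^2 = 0.01766
1 − 0.01818 = 0.98182

0.982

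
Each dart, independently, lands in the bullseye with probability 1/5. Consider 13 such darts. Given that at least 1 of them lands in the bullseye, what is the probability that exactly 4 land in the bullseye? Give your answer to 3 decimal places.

X ~ Binomial(13, 0.20). Want P(X=4 | X≥1) = P(X=4) / P(X≥1).
P(X=4) = C(13,4)·0.20^4·0.80^9 = 0.15355
P(X≥1) = 1 − 0.05498 = 0.94502
Ratio = 0.15355 / 0.94502 = 0.16248

0.162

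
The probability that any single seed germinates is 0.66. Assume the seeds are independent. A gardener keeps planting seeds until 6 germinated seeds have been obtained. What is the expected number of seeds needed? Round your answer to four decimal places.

Y = total seeds until the sixth success; negative binomial with r=6, p=0.66.
E[Y] = r / p = 6 / 0.66 = 9.090909

9.0909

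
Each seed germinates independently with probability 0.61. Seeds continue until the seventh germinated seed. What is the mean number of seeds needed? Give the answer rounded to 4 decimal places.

Y = total seeds until the seventh success; negative binomial with r=7, p=0.61.
E[Y] = r / p = 7 / 0.61 = 11.475410

11.4754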